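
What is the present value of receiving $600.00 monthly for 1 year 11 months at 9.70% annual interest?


Present value of an ordinary annuity: PV = PMT × (1 − (1 + r)^(−n)) / r
Monthly rate r = 0.097/12 ≈ 0.00808333, n = 23
PV = $600.00 × (1 − (1 + 0.097/12)^(−23)) / (0.097/12)
PV = $600.00 × 20.911719
PV = $12,547.03

PV = PMT × (1-(1+r)^(-n))/r = $12,547.03


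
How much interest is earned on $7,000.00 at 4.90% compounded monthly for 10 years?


Compound interest earned = final amount − principal.
A = P(1 + r/n)^(nt) = $7,000.00 × (1 + 0.049/12)^(12 × 10) = $11,414.82
Interest = A − P = $11,414.82 − $7,000.00 = $4,414.82

Interest = A - P = $4,414.82


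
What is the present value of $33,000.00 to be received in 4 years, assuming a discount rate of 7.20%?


Present value formula: PV = FV / (1 + r)^t
PV = $33,000.00 / (1 + 0.072)^4
PV = $33,000.00 / 1.320624
PV = $24,988.19

PV = FV / (1 + r)^t = $24,988.19


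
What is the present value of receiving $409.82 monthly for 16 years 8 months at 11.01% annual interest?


Present value of an ordinary annuity: PV = PMT × (1 − (1 + r)^(−n)) / r
Monthly rate r = 0.1101/12 = 0.009175, n = 200
PV = $409.82 × (1 − (1 + 0.1101/12)^(−200)) / (0.1101/12)
PV = $409.82 × 91.449092
PV = $37,477.67

PV = PMT × (1-(1+r)^(-n))/r = $37,477.67


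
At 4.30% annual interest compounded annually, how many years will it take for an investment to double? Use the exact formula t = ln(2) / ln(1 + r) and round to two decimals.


Doubling condition: (1 + r)^t = 2
Take ln of both sides: t × ln(1 + r) = ln(2)
t = ln(2) / ln(1 + r)
t = 0.693147 / 0.042101
t = 16.46

t = ln(2) / ln(1 + r) = 16.46 years


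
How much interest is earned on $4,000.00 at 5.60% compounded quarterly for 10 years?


Compound interest earned = final amount − principal.
A = P(1 + r/n)^(nt) = $4,000.00 × (1 + 0.056/4)^(4 × 10) = $6,975.55
Interest = A − P = $6,975.55 − $4,000.00 = $2,975.55

Interest = A - P = $2,975.55


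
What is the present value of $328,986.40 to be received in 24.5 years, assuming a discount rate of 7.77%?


Present value formula: PV = FV / (1 + r)^t
PV = $328,986.40 / (1 + 0.0777)^24.5
PV = $328,986.40 / 6.254580
PV = $52,599.28

PV = FV / (1 + r)^t = $52,599.28


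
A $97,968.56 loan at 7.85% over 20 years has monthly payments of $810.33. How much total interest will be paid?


Total paid over the life of the loan = PMT × n.
Total paid = $810.33 × 240 = $194,479.20
Total interest = total paid − principal = $194,479.20 − $97,968.56 = $96,510.64

Total interest = (PMT × n) - PV = $96,510.64


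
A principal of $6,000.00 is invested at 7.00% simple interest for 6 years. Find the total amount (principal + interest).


Total amount formula: A = P(1 + rt) = P + P·r·t
Interest: I = P × r × t = $6,000.00 × 0.07 × 6 = $2,520.00
A = P + I = $6,000.00 + $2,520.00 = $8,520.00

A = P + I = P(1 + rt) = $8,520.00


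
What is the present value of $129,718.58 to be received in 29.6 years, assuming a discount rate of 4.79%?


Present value formula: PV = FV / (1 + r)^t
PV = $129,718.58 / (1 + 0.0479)^29.6
PV = $129,718.58 / 3.994545
PV = $32,473.93

PV = FV / (1 + r)^t = $32,473.93


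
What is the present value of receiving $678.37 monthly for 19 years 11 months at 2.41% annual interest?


Present value of an ordinary annuity: PV = PMT × (1 − (1 + r)^(−n)) / r
Monthly rate r = 0.0241/12 ≈ 0.00200833, n = 239
PV = $678.37 × (1 − (1 + 0.0241/12)^(−239)) / (0.0241/12)
PV = $678.37 × 189.666487
PV = $128,664.05

PV = PMT × (1-(1+r)^(-n))/r = $128,664.05


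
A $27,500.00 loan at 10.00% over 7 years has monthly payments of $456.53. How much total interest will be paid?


Total paid over the life of the loan = PMT × n.
Total paid = $456.53 × 84 = $38,348.52
Total interest = total paid − principal = $38,348.52 − $27,500.00 = $10,848.52

Total interest = (PMT × n) - PV = $10,848.52


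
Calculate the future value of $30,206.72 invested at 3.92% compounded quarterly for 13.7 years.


Compound interest formula: A = P(1 + r/n)^(nt)
A = $30,206.72 × (1 + 0.0392/4)^(4 × 13.7)
Growth factor: (1 + 0.0392/4)^54.8 = 1.7064677
A = $30,206.72 × 1.7064677
A = $51,546.79

A = P(1 + r/n)^(nt) = $51,546.79


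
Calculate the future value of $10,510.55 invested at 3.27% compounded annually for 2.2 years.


Compound interest formula: A = P(1 + r/n)^(nt)
A = $10,510.55 × (1 + 0.0327/1)^(1 × 2.2)
Growth factor: (1 + 0.0327/1)^2.2 = 1.073355
A = $10,510.55 × 1.073355
A = $11,281.55

A = P(1 + r/n)^(nt) = $11,281.55


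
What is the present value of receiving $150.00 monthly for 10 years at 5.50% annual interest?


Present value of an ordinary annuity: PV = PMT × (1 − (1 + r)^(−n)) / r
Monthly rate r = 0.055/12 ≈ 0.00458333, n = 120
PV = $150.00 × (1 − (1 + 0.055/12)^(−120)) / (0.055/12)
PV = $150.00 × 92.143582
PV = $13,821.54

PV = PMT × (1-(1+r)^(-n))/r = $13,821.54


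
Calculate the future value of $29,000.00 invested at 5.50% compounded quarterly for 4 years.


Compound interest formula: A = P(1 + r/n)^(nt)
A = $29,000.00 × (1 + 0.055/4)^(4 × 4)
Growth factor: (1 + 0.055/4)^16 = 1.24421054
A = $29,000.00 × 1.24421054
A = $36,082.11

A = P(1 + r/n)^(nt) = $36,082.11


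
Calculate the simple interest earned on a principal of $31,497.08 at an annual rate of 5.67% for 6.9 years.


Simple interest formula: I = P × r × t
I = $31,497.08 × 0.0567 × 6.9
I = $12,322.60

I = P × r × t = $12,322.60


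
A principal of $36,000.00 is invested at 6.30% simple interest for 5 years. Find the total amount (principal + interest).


Total amount formula: A = P(1 + rt) = P + P·r·t
Interest: I = P × r × t = $36,000.00 × 0.063 × 5 = $11,340.00
A = P + I = $36,000.00 + $11,340.00 = $47,340.00

A = P + I = P(1 + rt) = $47,340.00


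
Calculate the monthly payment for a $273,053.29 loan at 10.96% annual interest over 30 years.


Loan payment formula: PMT = PV × r / (1 − (1 + r)^(−n))
Monthly rate r = 0.1096/12 ≈ 0.00913333, n = 360 months
Denominator: 1 − (1 + 0.1096/12)^(−360) = 0.962110
PMT = $273,053.29 × (0.1096/12) / 0.962110
PMT = $2,592.10 per month

PMT = PV × r / (1-(1+r)^(-n)) = $2,592.10/month


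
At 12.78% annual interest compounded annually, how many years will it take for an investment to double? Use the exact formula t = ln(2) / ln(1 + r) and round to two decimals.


Doubling condition: (1 + r)^t = 2
Take ln of both sides: t × ln(1 + r) = ln(2)
t = ln(2) / ln(1 + r)
t = 0.693147 / 0.120269
t = 5.76

t = ln(2) / ln(1 + r) = 5.76 years


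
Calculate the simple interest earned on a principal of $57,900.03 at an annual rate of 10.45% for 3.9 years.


Simple interest formula: I = P × r × t
I = $57,900.03 × 0.1045 × 3.9
I = $23,597.16

I = P × r × t = $23,597.16


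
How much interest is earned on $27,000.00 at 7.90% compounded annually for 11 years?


Compound interest earned = final amount − principal.
A = P(1 + r/n)^(nt) = $27,000.00 × (1 + 0.079/1)^(1 × 11) = $62,316.01
Interest = A − P = $62,316.01 − $27,000.00 = $35,316.01

Interest = A - P = $35,316.01


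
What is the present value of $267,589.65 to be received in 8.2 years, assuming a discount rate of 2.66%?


Present value formula: PV = FV / (1 + r)^t
PV = $267,589.65 / (1 + 0.0266)^8.2
PV = $267,589.65 / 1.240196
PV = $215,764.00

PV = FV / (1 + r)^t = $215,764.00


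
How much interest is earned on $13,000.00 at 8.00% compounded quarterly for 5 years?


Compound interest earned = final amount − principal.
A = P(1 + r/n)^(nt) = $13,000.00 × (1 + 0.08/4)^(4 × 5) = $19,317.32
Interest = A − P = $19,317.32 − $13,000.00 = $6,317.32

Interest = A - P = $6,317.32


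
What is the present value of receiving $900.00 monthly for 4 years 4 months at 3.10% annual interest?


Present value of an ordinary annuity: PV = PMT × (1 − (1 + r)^(−n)) / r
Monthly rate r = 0.031/12 ≈ 0.00258333, n = 52
PV = $900.00 × (1 − (1 + 0.031/12)^(−52)) / (0.031/12)
PV = $900.00 × 48.599985
PV = $43,739.99

PV = PMT × (1-(1+r)^(-n))/r = $43,739.99


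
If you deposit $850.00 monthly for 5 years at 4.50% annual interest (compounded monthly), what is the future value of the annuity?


Future value of an ordinary annuity: FV = PMT × ((1 + r)^n − 1) / r
Monthly rate r = 0.045/12 = 0.00375, n = 60
FV = $850.00 × ((1 + 0.045/12)^60 − 1) / (0.045/12)
FV = $850.00 × 67.145552
FV = $57,073.72

FV = PMT × ((1+r)^n - 1)/r = $57,073.72


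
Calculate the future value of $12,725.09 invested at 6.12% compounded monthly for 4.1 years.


Compound interest formula: A = P(1 + r/n)^(nt)
A = $12,725.09 × (1 + 0.0612/12)^(12 × 4.1)
Growth factor: (1 + 0.0612/12)^49.2 = 1.284388
A = $12,725.09 × 1.284388
A = $16,343.95

A = P(1 + r/n)^(nt) = $16,343.95


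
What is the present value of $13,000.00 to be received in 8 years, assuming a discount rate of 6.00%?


Present value formula: PV = FV / (1 + r)^t
PV = $13,000.00 / (1 + 0.06)^8
PV = $13,000.00 / 1.593848
PV = $8,156.36

PV = FV / (1 + r)^t = $8,156.36


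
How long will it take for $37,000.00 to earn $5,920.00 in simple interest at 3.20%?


Rearrange the simple interest formula for t:
I = P × r × t  ⇒  t = I / (P × r)
t = $5,920.00 / ($37,000.00 × 0.032)
t = 5

t = I/(P×r) = 5 years


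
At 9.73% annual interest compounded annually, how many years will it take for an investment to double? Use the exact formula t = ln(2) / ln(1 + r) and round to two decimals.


Doubling condition: (1 + r)^t = 2
Take ln of both sides: t × ln(1 + r) = ln(2)
t = ln(2) / ln(1 + r)
t = 0.693147 / 0.0928526
t = 7.47

t = ln(2) / ln(1 + r) = 7.47 years


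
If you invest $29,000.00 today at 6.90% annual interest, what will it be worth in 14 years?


Future value formula: FV = PV × (1 + r)^t
FV = $29,000.00 × (1 + 0.069)^14
FV = $29,000.00 × 2.5450005
FV = $73,805.01

FV = PV × (1 + r)^t = $73,805.01


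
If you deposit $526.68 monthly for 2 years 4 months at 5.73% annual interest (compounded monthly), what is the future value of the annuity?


Future value of an ordinary annuity: FV = PMT × ((1 + r)^n − 1) / r
Monthly rate r = 0.0573/12 = 0.004775, n = 28
FV = $526.68 × ((1 + 0.0573/12)^28 − 1) / (0.0573/12)
FV = $526.68 × 29.881926
FV = $15,738.21

FV = PMT × ((1+r)^n - 1)/r = $15,738.21


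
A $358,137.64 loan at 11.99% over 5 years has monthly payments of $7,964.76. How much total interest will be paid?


Total paid over the life of the loan = PMT × n.
Total paid = $7,964.76 × 60 = $477,885.60
Total interest = total paid − principal = $477,885.60 − $358,137.64 = $119,747.96

Total interest = (PMT × n) - PV = $119,747.96


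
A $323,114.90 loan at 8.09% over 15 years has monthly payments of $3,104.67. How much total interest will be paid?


Total paid over the life of the loan = PMT × n.
Total paid = $3,104.67 × 180 = $558,840.60
Total interest = total paid − principal = $558,840.60 − $323,114.90 = $235,725.70

Total interest = (PMT × n) - PV = $235,725.70


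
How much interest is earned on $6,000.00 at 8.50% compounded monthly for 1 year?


Compound interest earned = final amount − principal.
A = P(1 + r/n)^(nt) = $6,000.00 × (1 + 0.085/12)^(12 × 1) = $6,530.35
Interest = A − P = $6,530.35 − $6,000.00 = $530.35

Interest = A - P = $530.35


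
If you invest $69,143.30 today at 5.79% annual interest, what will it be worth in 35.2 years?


Future value formula: FV = PV × (1 + r)^t
FV = $69,143.30 × (1 + 0.0579)^35.2
FV = $69,143.30 × 7.2518786
FV = $501,418.82

FV = PV × (1 + r)^t = $501,418.82


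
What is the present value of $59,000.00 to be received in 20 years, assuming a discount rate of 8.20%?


Present value formula: PV = FV / (1 + r)^t
PV = $59,000.00 / (1 + 0.082)^20
PV = $59,000.00 / 4.836656
PV = $12,198.51

PV = FV / (1 + r)^t = $12,198.51


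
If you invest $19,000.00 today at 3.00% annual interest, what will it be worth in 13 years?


Future value formula: FV = PV × (1 + r)^t
FV = $19,000.00 × (1 + 0.03)^13
FV = $19,000.00 × 1.4685337
FV = $27,902.14

FV = PV × (1 + r)^t = $27,902.14


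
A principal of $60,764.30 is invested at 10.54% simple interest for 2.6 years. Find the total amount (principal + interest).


Total amount formula: A = P(1 + rt) = P + P·r·t
Interest: I = P × r × t = $60,764.30 × 0.1054 × 2.6 = $16,651.85
A = P + I = $60,764.30 + $16,651.85 = $77,416.15

A = P + I = P(1 + rt) = $77,416.15


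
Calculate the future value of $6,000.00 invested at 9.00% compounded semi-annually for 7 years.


Compound interest formula: A = P(1 + r/n)^(nt)
A = $6,000.00 × (1 + 0.09/2)^(2 × 7)
Growth factor: (1 + 0.09/2)^14 = 1.851945
A = $6,000.00 × 1.851945
A = $11,111.67

A = P(1 + r/n)^(nt) = $11,111.67


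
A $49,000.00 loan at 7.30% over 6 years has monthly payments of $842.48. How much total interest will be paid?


Total paid over the life of the loan = PMT × n.
Total paid = $842.48 × 72 = $60,658.56
Total interest = total paid − principal = $60,658.56 − $49,000.00 = $11,658.56

Total interest = (PMT × n) - PV = $11,658.56


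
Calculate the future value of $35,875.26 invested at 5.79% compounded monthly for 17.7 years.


Compound interest formula: A = P(1 + r/n)^(nt)
A = $35,875.26 × (1 + 0.0579/12)^(12 × 17.7)
Growth factor: (1 + 0.0579/12)^212.4 = 2.7797626
A = $35,875.26 × 2.7797626
A = $99,724.71

A = P(1 + r/n)^(nt) = $99,724.71


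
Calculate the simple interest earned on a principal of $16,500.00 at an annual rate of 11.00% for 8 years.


Simple interest formula: I = P × r × t
I = $16,500.00 × 0.11 × 8
I = $14,520.00

I = P × r × t = $14,520.00


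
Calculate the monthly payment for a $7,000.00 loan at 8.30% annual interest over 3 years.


Loan payment formula: PMT = PV × r / (1 − (1 + r)^(−n))
Monthly rate r = 0.083/12 ≈ 0.00691667, n = 36 months
Denominator: 1 − (1 + 0.083/12)^(−36) = 0.219752
PMT = $7,000.00 × (0.083/12) / 0.219752
PMT = $220.32 per month

PMT = PV × r / (1-(1+r)^(-n)) = $220.32/month


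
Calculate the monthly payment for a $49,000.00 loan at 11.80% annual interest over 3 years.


Loan payment formula: PMT = PV × r / (1 − (1 + r)^(−n))
Monthly rate r = 0.118/12 ≈ 0.00983333, n = 36 months
Denominator: 1 − (1 + 0.118/12)^(−36) = 0.2969103
PMT = $49,000.00 × (0.118/12) / 0.2969103
PMT = $1,622.82 per month

PMT = PV × r / (1-(1+r)^(-n)) = $1,622.82/month


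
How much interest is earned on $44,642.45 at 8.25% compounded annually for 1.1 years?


Compound interest earned = final amount − principal.
A = P(1 + r/n)^(nt) = $44,642.45 × (1 + 0.0825/1)^(1 × 1.1) = $48,710.07
Interest = A − P = $48,710.07 − $44,642.45 = $4,067.62

Interest = A - P = $4,067.62


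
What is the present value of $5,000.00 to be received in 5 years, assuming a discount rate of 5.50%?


Present value formula: PV = FV / (1 + r)^t
PV = $5,000.00 / (1 + 0.055)^5
PV = $5,000.00 / 1.306960
PV = $3,825.67

PV = FV / (1 + r)^t = $3,825.67


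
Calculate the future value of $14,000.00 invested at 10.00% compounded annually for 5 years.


Compound interest formula: A = P(1 + r/n)^(nt)
A = $14,000.00 × (1 + 0.1/1)^(1 × 5)
Growth factor: (1 + 0.1/1)^5 = 1.610510
A = $14,000.00 × 1.610510
A = $22,547.14

A = P(1 + r/n)^(nt) = $22,547.14


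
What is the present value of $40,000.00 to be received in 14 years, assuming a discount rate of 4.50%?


Present value formula: PV = FV / (1 + r)^t
PV = $40,000.00 / (1 + 0.045)^14
PV = $40,000.00 / 1.851945
PV = $21,598.91

PV = FV / (1 + r)^t = $21,598.91


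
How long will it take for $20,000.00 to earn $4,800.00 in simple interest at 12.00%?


Rearrange the simple interest formula for t:
I = P × r × t  ⇒  t = I / (P × r)
t = $4,800.00 / ($20,000.00 × 0.12)
t = 2

t = I/(P×r) = 2 years


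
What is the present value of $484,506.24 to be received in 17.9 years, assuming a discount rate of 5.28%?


Present value formula: PV = FV / (1 + r)^t
PV = $484,506.24 / (1 + 0.0528)^17.9
PV = $484,506.24 / 2.51183545
PV = $192,889.32

PV = FV / (1 + r)^t = $192,889.32


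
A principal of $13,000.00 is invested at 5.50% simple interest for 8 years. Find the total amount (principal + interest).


Total amount formula: A = P(1 + rt) = P + P·r·t
Interest: I = P × r × t = $13,000.00 × 0.055 × 8 = $5,720.00
A = P + I = $13,000.00 + $5,720.00 = $18,720.00

A = P + I = P(1 + rt) = $18,720.00


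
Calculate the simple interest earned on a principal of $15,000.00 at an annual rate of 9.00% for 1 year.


Simple interest formula: I = P × r × t
I = $15,000.00 × 0.09 × 1
I = $1,350.00

I = P × r × t = $1,350.00


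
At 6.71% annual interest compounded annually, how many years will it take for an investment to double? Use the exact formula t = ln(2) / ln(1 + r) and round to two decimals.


Doubling condition: (1 + r)^t = 2
Take ln of both sides: t × ln(1 + r) = ln(2)
t = ln(2) / ln(1 + r)
t = 0.693147 / 0.064945
t = 10.67

t = ln(2) / ln(1 + r) = 10.67 years


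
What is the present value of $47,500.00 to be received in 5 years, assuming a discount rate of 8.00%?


Present value formula: PV = FV / (1 + r)^t
PV = $47,500.00 / (1 + 0.08)^5
PV = $47,500.00 / 1.469328
PV = $32,327.70

PV = FV / (1 + r)^t = $32,327.70


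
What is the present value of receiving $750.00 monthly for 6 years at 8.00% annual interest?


Present value of an ordinary annuity: PV = PMT × (1 − (1 + r)^(−n)) / r
Monthly rate r = 0.08/12 ≈ 0.00666667, n = 72
PV = $750.00 × (1 − (1 + 0.08/12)^(−72)) / (0.08/12)
PV = $750.00 × 57.034522
PV = $42,775.89

PV = PMT × (1-(1+r)^(-n))/r = $42,775.89


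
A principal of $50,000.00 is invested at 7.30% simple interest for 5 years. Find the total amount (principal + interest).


Total amount formula: A = P(1 + rt) = P + P·r·t
Interest: I = P × r × t = $50,000.00 × 0.073 × 5 = $18,250.00
A = P + I = $50,000.00 + $18,250.00 = $68,250.00

A = P + I = P(1 + rt) = $68,250.00


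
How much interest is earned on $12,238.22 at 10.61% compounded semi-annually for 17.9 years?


Compound interest earned = final amount − principal.
A = P(1 + r/n)^(nt) = $12,238.22 × (1 + 0.1061/2)^(2 × 17.9) = $77,873.95
Interest = A − P = $77,873.95 − $12,238.22 = $65,635.73

Interest = A - P = $65,635.73


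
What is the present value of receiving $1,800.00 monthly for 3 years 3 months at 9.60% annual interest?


Present value of an ordinary annuity: PV = PMT × (1 − (1 + r)^(−n)) / r
Monthly rate r = 0.096/12 = 0.008, n = 39
PV = $1,800.00 × (1 − (1 + 0.096/12)^(−39)) / (0.096/12)
PV = $1,800.00 × 33.388655
PV = $60,099.58

PV = PMT × (1-(1+r)^(-n))/r = $60,099.58


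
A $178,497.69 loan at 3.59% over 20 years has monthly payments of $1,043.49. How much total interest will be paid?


Total paid over the life of the loan = PMT × n.
Total paid = $1,043.49 × 240 = $250,437.60
Total interest = total paid − principal = $250,437.60 − $178,497.69 = $71,939.91

Total interest = (PMT × n) - PV = $71,939.91


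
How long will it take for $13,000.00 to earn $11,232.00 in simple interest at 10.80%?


Rearrange the simple interest formula for t:
I = P × r × t  ⇒  t = I / (P × r)
t = $11,232.00 / ($13,000.00 × 0.108)
t = 8

t = I/(P×r) = 8 years


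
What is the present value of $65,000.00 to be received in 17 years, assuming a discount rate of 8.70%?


Present value formula: PV = FV / (1 + r)^t
PV = $65,000.00 / (1 + 0.087)^17
PV = $65,000.00 / 4.129545
PV = $15,740.23

PV = FV / (1 + r)^t = $15,740.23


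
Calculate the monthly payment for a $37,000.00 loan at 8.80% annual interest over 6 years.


Loan payment formula: PMT = PV × r / (1 − (1 + r)^(−n))
Monthly rate r = 0.088/12 ≈ 0.00733333, n = 72 months
Denominator: 1 − (1 + 0.088/12)^(−72) = 0.409079
PMT = $37,000.00 × (0.088/12) / 0.409079
PMT = $663.28 per month

PMT = PV × r / (1-(1+r)^(-n)) = $663.28/month


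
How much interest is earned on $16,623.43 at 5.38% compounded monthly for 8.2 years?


Compound interest earned = final amount − principal.
A = P(1 + r/n)^(nt) = $16,623.43 × (1 + 0.0538/12)^(12 × 8.2) = $25,815.81
Interest = A − P = $25,815.81 − $16,623.43 = $9,192.38

Interest = A - P = $9,192.38


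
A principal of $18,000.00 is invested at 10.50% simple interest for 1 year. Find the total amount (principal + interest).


Total amount formula: A = P(1 + rt) = P + P·r·t
Interest: I = P × r × t = $18,000.00 × 0.105 × 1 = $1,890.00
A = P + I = $18,000.00 + $1,890.00 = $19,890.00

A = P + I = P(1 + rt) = $19,890.00


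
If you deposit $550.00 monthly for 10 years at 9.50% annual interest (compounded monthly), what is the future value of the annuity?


Future value of an ordinary annuity: FV = PMT × ((1 + r)^n − 1) / r
Monthly rate r = 0.095/12 ≈ 0.00791667, n = 120
FV = $550.00 × ((1 + 0.095/12)^120 − 1) / (0.095/12)
FV = $550.00 × 199.0806817
FV = $109,494.37

FV = PMT × ((1+r)^n - 1)/r = $109,494.37


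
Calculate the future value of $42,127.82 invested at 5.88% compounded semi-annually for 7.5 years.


Compound interest formula: A = P(1 + r/n)^(nt)
A = $42,127.82 × (1 + 0.0588/2)^(2 × 7.5)
Growth factor: (1 + 0.0588/2)^15 = 1.54440948
A = $42,127.82 × 1.54440948
A = $65,062.60

A = P(1 + r/n)^(nt) = $65,062.60


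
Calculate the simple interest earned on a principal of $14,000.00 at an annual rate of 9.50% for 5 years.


Simple interest formula: I = P × r × t
I = $14,000.00 × 0.095 × 5
I = $6,650.00

I = P × r × t = $6,650.00


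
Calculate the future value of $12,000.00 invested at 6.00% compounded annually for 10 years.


Compound interest formula: A = P(1 + r/n)^(nt)
A = $12,000.00 × (1 + 0.06/1)^(1 × 10)
Growth factor: (1 + 0.06/1)^10 = 1.7908477
A = $12,000.00 × 1.7908477
A = $21,490.17

A = P(1 + r/n)^(nt) = $21,490.17


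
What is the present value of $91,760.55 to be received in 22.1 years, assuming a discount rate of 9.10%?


Present value formula: PV = FV / (1 + r)^t
PV = $91,760.55 / (1 + 0.091)^22.1
PV = $91,760.55 / 6.853730
PV = $13,388.41

PV = FV / (1 + r)^t = $13,388.41


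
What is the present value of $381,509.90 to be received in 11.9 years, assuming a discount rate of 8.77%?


Present value formula: PV = FV / (1 + r)^t
PV = $381,509.90 / (1 + 0.0877)^11.9
PV = $381,509.90 / 2.7193094
PV = $140,296.61

PV = FV / (1 + r)^t = $140,296.61


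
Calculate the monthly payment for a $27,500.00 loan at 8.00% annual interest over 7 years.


Loan payment formula: PMT = PV × r / (1 − (1 + r)^(−n))
Monthly rate r = 0.08/12 ≈ 0.00666667, n = 84 months
Denominator: 1 − (1 + 0.08/12)^(−84) = 0.427728
PMT = $27,500.00 × (0.08/12) / 0.427728
PMT = $428.62 per month

PMT = PV × r / (1-(1+r)^(-n)) = $428.62/month


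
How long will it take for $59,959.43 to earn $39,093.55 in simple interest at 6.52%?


Rearrange the simple interest formula for t:
I = P × r × t  ⇒  t = I / (P × r)
t = $39,093.55 / ($59,959.43 × 0.0652)
t = 10

t = I/(P×r) = 10 years


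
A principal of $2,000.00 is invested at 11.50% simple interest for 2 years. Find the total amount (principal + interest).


Total amount formula: A = P(1 + rt) = P + P·r·t
Interest: I = P × r × t = $2,000.00 × 0.115 × 2 = $460.00
A = P + I = $2,000.00 + $460.00 = $2,460.00

A = P + I = P(1 + rt) = $2,460.00


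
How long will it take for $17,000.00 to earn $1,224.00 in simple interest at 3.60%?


Rearrange the simple interest formula for t:
I = P × r × t  ⇒  t = I / (P × r)
t = $1,224.00 / ($17,000.00 × 0.036)
t = 2

t = I/(P×r) = 2 years


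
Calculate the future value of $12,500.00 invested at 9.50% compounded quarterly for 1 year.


Compound interest formula: A = P(1 + r/n)^(nt)
A = $12,500.00 × (1 + 0.095/4)^(4 × 1)
Growth factor: (1 + 0.095/4)^4 = 1.0984383
A = $12,500.00 × 1.0984383
A = $13,730.48

A = P(1 + r/n)^(nt) = $13,730.48


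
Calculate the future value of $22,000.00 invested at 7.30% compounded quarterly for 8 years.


Compound interest formula: A = P(1 + r/n)^(nt)
A = $22,000.00 × (1 + 0.073/4)^(4 × 8)
Growth factor: (1 + 0.073/4)^32 = 1.7837805
A = $22,000.00 × 1.7837805
A = $39,243.17

A = P(1 + r/n)^(nt) = $39,243.17


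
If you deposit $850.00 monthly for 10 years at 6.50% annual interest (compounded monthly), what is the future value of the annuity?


Future value of an ordinary annuity: FV = PMT × ((1 + r)^n − 1) / r
Monthly rate r = 0.065/12 ≈ 0.00541667, n = 120
FV = $850.00 × ((1 + 0.065/12)^120 − 1) / (0.065/12)
FV = $850.00 × 168.403154
FV = $143,142.68

FV = PMT × ((1+r)^n - 1)/r = $143,142.68


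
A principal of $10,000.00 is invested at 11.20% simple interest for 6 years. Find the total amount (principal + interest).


Total amount formula: A = P(1 + rt) = P + P·r·t
Interest: I = P × r × t = $10,000.00 × 0.112 × 6 = $6,720.00
A = P + I = $10,000.00 + $6,720.00 = $16,720.00

A = P + I = P(1 + rt) = $16,720.00


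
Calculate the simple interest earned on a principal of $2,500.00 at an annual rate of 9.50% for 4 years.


Simple interest formula: I = P × r × t
I = $2,500.00 × 0.095 × 4
I = $950.00

I = P × r × t = $950.00


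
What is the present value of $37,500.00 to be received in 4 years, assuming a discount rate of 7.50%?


Present value formula: PV = FV / (1 + r)^t
PV = $37,500.00 / (1 + 0.075)^4
PV = $37,500.00 / 1.335469
PV = $28,080.02

PV = FV / (1 + r)^t = $28,080.02


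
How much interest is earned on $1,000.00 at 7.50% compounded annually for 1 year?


Compound interest earned = final amount − principal.
A = P(1 + r/n)^(nt) = $1,000.00 × (1 + 0.075/1)^(1 × 1) = $1,075.00
Interest = A − P = $1,075.00 − $1,000.00 = $75.00

Interest = A - P = $75.00


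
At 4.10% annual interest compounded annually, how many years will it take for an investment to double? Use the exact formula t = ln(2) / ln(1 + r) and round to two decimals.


Doubling condition: (1 + r)^t = 2
Take ln of both sides: t × ln(1 + r) = ln(2)
t = ln(2) / ln(1 + r)
t = 0.693147 / 0.040182
t = 17.25

t = ln(2) / ln(1 + r) = 17.25 years


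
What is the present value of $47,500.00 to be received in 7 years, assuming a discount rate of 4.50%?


Present value formula: PV = FV / (1 + r)^t
PV = $47,500.00 / (1 + 0.045)^7
PV = $47,500.00 / 1.360862
PV = $34,904.35

PV = FV / (1 + r)^t = $34,904.35


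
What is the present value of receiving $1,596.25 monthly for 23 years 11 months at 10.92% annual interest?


Present value of an ordinary annuity: PV = PMT × (1 − (1 + r)^(−n)) / r
Monthly rate r = 0.1092/12 = 0.0091, n = 287
PV = $1,596.25 × (1 − (1 + 0.1092/12)^(−287)) / (0.1092/12)
PV = $1,596.25 × 101.727267
PV = $162,382.15

PV = PMT × (1-(1+r)^(-n))/r = $162,382.15


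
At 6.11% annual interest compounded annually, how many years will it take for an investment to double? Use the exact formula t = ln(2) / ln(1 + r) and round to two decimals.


Doubling condition: (1 + r)^t = 2
Take ln of both sides: t × ln(1 + r) = ln(2)
t = ln(2) / ln(1 + r)
t = 0.693147 / 0.059306
t = 11.69

t = ln(2) / ln(1 + r) = 11.69 years


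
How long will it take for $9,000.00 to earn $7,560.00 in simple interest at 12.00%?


Rearrange the simple interest formula for t:
I = P × r × t  ⇒  t = I / (P × r)
t = $7,560.00 / ($9,000.00 × 0.12)
t = 7

t = I/(P×r) = 7 years


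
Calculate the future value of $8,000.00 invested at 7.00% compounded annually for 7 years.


Compound interest formula: A = P(1 + r/n)^(nt)
A = $8,000.00 × (1 + 0.07/1)^(1 × 7)
Growth factor: (1 + 0.07/1)^7 = 1.605781
A = $8,000.00 × 1.605781
A = $12,846.25

A = P(1 + r/n)^(nt) = $12,846.25


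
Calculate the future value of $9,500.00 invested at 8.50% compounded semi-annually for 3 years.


Compound interest formula: A = P(1 + r/n)^(nt)
A = $9,500.00 × (1 + 0.085/2)^(2 × 3)
Growth factor: (1 + 0.085/2)^6 = 1.283679
A = $9,500.00 × 1.283679
A = $12,194.95

A = P(1 + r/n)^(nt) = $12,194.95


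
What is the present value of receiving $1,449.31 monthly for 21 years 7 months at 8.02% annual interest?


Present value of an ordinary annuity: PV = PMT × (1 − (1 + r)^(−n)) / r
Monthly rate r = 0.0802/12 ≈ 0.00668333, n = 259
PV = $1,449.31 × (1 − (1 + 0.0802/12)^(−259)) / (0.0802/12)
PV = $1,449.31 × 122.972613
PV = $178,225.44

PV = PMT × (1-(1+r)^(-n))/r = $178,225.44


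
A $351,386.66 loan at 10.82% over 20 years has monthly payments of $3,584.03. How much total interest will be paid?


Total paid over the life of the loan = PMT × n.
Total paid = $3,584.03 × 240 = $860,167.20
Total interest = total paid − principal = $860,167.20 − $351,386.66 = $508,780.54

Total interest = (PMT × n) - PV = $508,780.54


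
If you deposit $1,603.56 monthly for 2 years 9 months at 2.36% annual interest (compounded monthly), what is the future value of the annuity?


Future value of an ordinary annuity: FV = PMT × ((1 + r)^n − 1) / r
Monthly rate r = 0.0236/12 ≈ 0.00196667, n = 33
FV = $1,603.56 × ((1 + 0.0236/12)^33 − 1) / (0.0236/12)
FV = $1,603.56 × 34.059817
FV = $54,616.96

FV = PMT × ((1+r)^n - 1)/r = $54,616.96


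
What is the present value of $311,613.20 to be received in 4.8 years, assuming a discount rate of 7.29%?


Present value formula: PV = FV / (1 + r)^t
PV = $311,613.20 / (1 + 0.0729)^4.8
PV = $311,613.20 / 1.4017946
PV = $222,295.91

PV = FV / (1 + r)^t = $222,295.91


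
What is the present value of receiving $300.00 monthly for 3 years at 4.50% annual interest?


Present value of an ordinary annuity: PV = PMT × (1 − (1 + r)^(−n)) / r
Monthly rate r = 0.045/12 = 0.00375, n = 36
PV = $300.00 × (1 − (1 + 0.045/12)^(−36)) / (0.045/12)
PV = $300.00 × 33.616921
PV = $10,085.08

PV = PMT × (1-(1+r)^(-n))/r = $10,085.08


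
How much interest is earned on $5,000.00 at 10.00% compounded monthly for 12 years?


Compound interest earned = final amount − principal.
A = P(1 + r/n)^(nt) = $5,000.00 × (1 + 0.1/12)^(12 × 12) = $16,518.24
Interest = A − P = $16,518.24 − $5,000.00 = $11,518.24

Interest = A - P = $11,518.24


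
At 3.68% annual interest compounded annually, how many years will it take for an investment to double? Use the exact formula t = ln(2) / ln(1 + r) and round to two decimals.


Doubling condition: (1 + r)^t = 2
Take ln of both sides: t × ln(1 + r) = ln(2)
t = ln(2) / ln(1 + r)
t = 0.693147 / 0.036139
t = 19.18

t = ln(2) / ln(1 + r) = 19.18 years


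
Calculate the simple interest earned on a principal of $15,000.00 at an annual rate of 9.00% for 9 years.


Simple interest formula: I = P × r × t
I = $15,000.00 × 0.09 × 9
I = $12,150.00

I = P × r × t = $12,150.00


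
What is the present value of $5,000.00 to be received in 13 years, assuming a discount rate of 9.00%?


Present value formula: PV = FV / (1 + r)^t
PV = $5,000.00 / (1 + 0.09)^13
PV = $5,000.00 / 3.065805
PV = $1,630.89

PV = FV / (1 + r)^t = $1,630.89


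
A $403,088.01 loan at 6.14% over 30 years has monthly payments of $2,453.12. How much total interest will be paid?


Total paid over the life of the loan = PMT × n.
Total paid = $2,453.12 × 360 = $883,123.20
Total interest = total paid − principal = $883,123.20 − $403,088.01 = $480,035.19

Total interest = (PMT × n) - PV = $480,035.19


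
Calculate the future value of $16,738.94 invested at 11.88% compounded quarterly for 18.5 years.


Compound interest formula: A = P(1 + r/n)^(nt)
A = $16,738.94 × (1 + 0.1188/4)^(4 × 18.5)
Growth factor: (1 + 0.1188/4)^74 = 8.7215313
A = $16,738.94 × 8.7215313
A = $145,989.19

A = P(1 + r/n)^(nt) = $145,989.19


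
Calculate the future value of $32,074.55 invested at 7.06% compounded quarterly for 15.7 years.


Compound interest formula: A = P(1 + r/n)^(nt)
A = $32,074.55 × (1 + 0.0706/4)^(4 × 15.7)
Growth factor: (1 + 0.0706/4)^62.8 = 3.0004185
A = $32,074.55 × 3.0004185
A = $96,237.07

A = P(1 + r/n)^(nt) = $96,237.07


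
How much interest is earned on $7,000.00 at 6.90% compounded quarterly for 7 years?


Compound interest earned = final amount − principal.
A = P(1 + r/n)^(nt) = $7,000.00 × (1 + 0.069/4)^(4 × 7) = $11,299.87
Interest = A − P = $11,299.87 − $7,000.00 = $4,299.87

Interest = A - P = $4,299.87


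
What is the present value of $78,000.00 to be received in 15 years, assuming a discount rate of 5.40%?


Present value formula: PV = FV / (1 + r)^t
PV = $78,000.00 / (1 + 0.054)^15
PV = $78,000.00 / 2.200945
PV = $35,439.32

PV = FV / (1 + r)^t = $35,439.32


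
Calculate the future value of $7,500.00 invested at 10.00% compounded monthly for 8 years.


Compound interest formula: A = P(1 + r/n)^(nt)
A = $7,500.00 × (1 + 0.1/12)^(12 × 8)
Growth factor: (1 + 0.1/12)^96 = 2.218176
A = $7,500.00 × 2.218176
A = $16,636.32

A = P(1 + r/n)^(nt) = $16,636.32


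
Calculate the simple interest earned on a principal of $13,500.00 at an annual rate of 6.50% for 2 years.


Simple interest formula: I = P × r × t
I = $13,500.00 × 0.065 × 2
I = $1,755.00

I = P × r × t = $1,755.00


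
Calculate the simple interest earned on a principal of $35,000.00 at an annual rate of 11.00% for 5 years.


Simple interest formula: I = P × r × t
I = $35,000.00 × 0.11 × 5
I = $19,250.00

I = P × r × t = $19,250.00


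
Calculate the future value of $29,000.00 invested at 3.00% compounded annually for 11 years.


Compound interest formula: A = P(1 + r/n)^(nt)
A = $29,000.00 × (1 + 0.03/1)^(1 × 11)
Growth factor: (1 + 0.03/1)^11 = 1.3842339
A = $29,000.00 × 1.3842339
A = $40,142.78

A = P(1 + r/n)^(nt) = $40,142.78


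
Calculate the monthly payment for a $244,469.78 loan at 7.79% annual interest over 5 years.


Loan payment formula: PMT = PV × r / (1 − (1 + r)^(−n))
Monthly rate r = 0.0779/12 ≈ 0.00649167, n = 60 months
Denominator: 1 − (1 + 0.0779/12)^(−60) = 0.3217513
PMT = $244,469.78 × (0.0779/12) / 0.3217513
PMT = $4,932.43 per month

PMT = PV × r / (1-(1+r)^(-n)) = $4,932.43/month


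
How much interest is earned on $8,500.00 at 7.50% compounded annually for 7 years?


Compound interest earned = final amount − principal.
A = P(1 + r/n)^(nt) = $8,500.00 × (1 + 0.075/1)^(1 × 7) = $14,101.92
Interest = A − P = $14,101.92 − $8,500.00 = $5,601.92

Interest = A - P = $5,601.92


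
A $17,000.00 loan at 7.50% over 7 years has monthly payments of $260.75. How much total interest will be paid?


Total paid over the life of the loan = PMT × n.
Total paid = $260.75 × 84 = $21,903.00
Total interest = total paid − principal = $21,903.00 − $17,000.00 = $4,903.00

Total interest = (PMT × n) - PV = $4,903.00


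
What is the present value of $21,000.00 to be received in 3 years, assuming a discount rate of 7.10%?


Present value formula: PV = FV / (1 + r)^t
PV = $21,000.00 / (1 + 0.071)^3
PV = $21,000.00 / 1.228481
PV = $17,094.28

PV = FV / (1 + r)^t = $17,094.28


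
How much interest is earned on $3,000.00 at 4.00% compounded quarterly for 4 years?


Compound interest earned = final amount − principal.
A = P(1 + r/n)^(nt) = $3,000.00 × (1 + 0.04/4)^(4 × 4) = $3,517.74
Interest = A − P = $3,517.74 − $3,000.00 = $517.74

Interest = A - P = $517.74


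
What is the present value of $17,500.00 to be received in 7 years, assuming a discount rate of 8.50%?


Present value formula: PV = FV / (1 + r)^t
PV = $17,500.00 / (1 + 0.085)^7
PV = $17,500.00 / 1.770142
PV = $9,886.21

PV = FV / (1 + r)^t = $9,886.21


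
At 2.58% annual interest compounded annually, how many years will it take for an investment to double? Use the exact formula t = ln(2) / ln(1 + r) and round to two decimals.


Doubling condition: (1 + r)^t = 2
Take ln of both sides: t × ln(1 + r) = ln(2)
t = ln(2) / ln(1 + r)
t = 0.693147 / 0.025473
t = 27.21

t = ln(2) / ln(1 + r) = 27.21 years


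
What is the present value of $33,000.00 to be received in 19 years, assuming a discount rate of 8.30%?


Present value formula: PV = FV / (1 + r)^t
PV = $33,000.00 / (1 + 0.083)^19
PV = $33,000.00 / 4.549259
PV = $7,253.93

PV = FV / (1 + r)^t = $7,253.93


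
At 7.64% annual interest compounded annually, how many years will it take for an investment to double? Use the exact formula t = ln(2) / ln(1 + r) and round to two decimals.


Doubling condition: (1 + r)^t = 2
Take ln of both sides: t × ln(1 + r) = ln(2)
t = ln(2) / ln(1 + r)
t = 0.693147 / 0.073622
t = 9.41

t = ln(2) / ln(1 + r) = 9.41 years


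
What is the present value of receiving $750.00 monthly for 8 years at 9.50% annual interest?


Present value of an ordinary annuity: PV = PMT × (1 − (1 + r)^(−n)) / r
Monthly rate r = 0.095/12 ≈ 0.00791667, n = 96
PV = $750.00 × (1 − (1 + 0.095/12)^(−96)) / (0.095/12)
PV = $750.00 × 67.065090
PV = $50,298.82

PV = PMT × (1-(1+r)^(-n))/r = $50,298.82


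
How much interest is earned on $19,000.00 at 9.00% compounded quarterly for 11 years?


Compound interest earned = final amount − principal.
A = P(1 + r/n)^(nt) = $19,000.00 × (1 + 0.09/4)^(4 × 11) = $50,575.42
Interest = A − P = $50,575.42 − $19,000.00 = $31,575.42

Interest = A - P = $31,575.42


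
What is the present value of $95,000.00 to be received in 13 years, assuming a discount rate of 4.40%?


Present value formula: PV = FV / (1 + r)^t
PV = $95,000.00 / (1 + 0.044)^13
PV = $95,000.00 / 1.7502758
PV = $54,277.16

PV = FV / (1 + r)^t = $54,277.16


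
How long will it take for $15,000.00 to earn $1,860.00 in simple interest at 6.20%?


Rearrange the simple interest formula for t:
I = P × r × t  ⇒  t = I / (P × r)
t = $1,860.00 / ($15,000.00 × 0.062)
t = 2

t = I/(P×r) = 2 years


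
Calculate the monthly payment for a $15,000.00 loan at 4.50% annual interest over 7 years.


Loan payment formula: PMT = PV × r / (1 − (1 + r)^(−n))
Monthly rate r = 0.045/12 = 0.00375, n = 84 months
Denominator: 1 − (1 + 0.045/12)^(−84) = 0.269781
PMT = $15,000.00 × (0.045/12) / 0.269781
PMT = $208.50 per month

PMT = PV × r / (1-(1+r)^(-n)) = $208.50/month


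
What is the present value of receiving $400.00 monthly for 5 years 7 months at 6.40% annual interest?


Present value of an ordinary annuity: PV = PMT × (1 − (1 + r)^(−n)) / r
Monthly rate r = 0.064/12 ≈ 0.00533333, n = 67
PV = $400.00 × (1 − (1 + 0.064/12)^(−67)) / (0.064/12)
PV = $400.00 × 56.211784
PV = $22,484.71

PV = PMT × (1-(1+r)^(-n))/r = $22,484.71


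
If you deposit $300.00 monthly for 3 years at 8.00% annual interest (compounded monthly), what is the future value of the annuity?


Future value of an ordinary annuity: FV = PMT × ((1 + r)^n − 1) / r
Monthly rate r = 0.08/12 ≈ 0.00666667, n = 36
FV = $300.00 × ((1 + 0.08/12)^36 − 1) / (0.08/12)
FV = $300.00 × 40.535558
FV = $12,160.67

FV = PMT × ((1+r)^n - 1)/r = $12,160.67


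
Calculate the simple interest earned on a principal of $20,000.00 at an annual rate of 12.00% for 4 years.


Simple interest formula: I = P × r × t
I = $20,000.00 × 0.12 × 4
I = $9,600.00

I = P × r × t = $9,600.00


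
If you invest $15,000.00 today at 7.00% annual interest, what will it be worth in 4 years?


Future value formula: FV = PV × (1 + r)^t
FV = $15,000.00 × (1 + 0.07)^4
FV = $15,000.00 × 1.310796
FV = $19,661.94

FV = PV × (1 + r)^t = $19,661.94


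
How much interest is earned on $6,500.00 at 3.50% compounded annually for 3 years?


Compound interest earned = final amount − principal.
A = P(1 + r/n)^(nt) = $6,500.00 × (1 + 0.035/1)^(1 × 3) = $7,206.67
Interest = A − P = $7,206.67 − $6,500.00 = $706.67

Interest = A - P = $706.67


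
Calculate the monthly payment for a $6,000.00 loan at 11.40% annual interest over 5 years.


Loan payment formula: PMT = PV × r / (1 − (1 + r)^(−n))
Monthly rate r = 0.114/12 = 0.0095, n = 60 months
Denominator: 1 − (1 + 0.114/12)^(−60) = 0.432951
PMT = $6,000.00 × (0.114/12) / 0.432951
PMT = $131.65 per month

PMT = PV × r / (1-(1+r)^(-n)) = $131.65/month
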